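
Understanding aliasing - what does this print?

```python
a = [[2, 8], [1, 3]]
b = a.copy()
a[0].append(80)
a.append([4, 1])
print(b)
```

Key concept: shallow copy with nested lists.
Step by step:
`a = [[2, 8], [1, 3]]` → a = [[2, 8], [1, 3]]
`b = a.copy()` → b = [[2, 8], [1, 3]]
`a[0].append(80)` → a = [[2, 8, 80], [1, 3]]; b = [[2, 8, 80], [1, 3]]
`a.append([4, 1])` → a = [[2, 8, 80], [1, 3], [4, 1]]
`print(b)` → prints [[2, 8, 80], [1, 3]]

Answer: [[2, 8, 80], [1, 3]]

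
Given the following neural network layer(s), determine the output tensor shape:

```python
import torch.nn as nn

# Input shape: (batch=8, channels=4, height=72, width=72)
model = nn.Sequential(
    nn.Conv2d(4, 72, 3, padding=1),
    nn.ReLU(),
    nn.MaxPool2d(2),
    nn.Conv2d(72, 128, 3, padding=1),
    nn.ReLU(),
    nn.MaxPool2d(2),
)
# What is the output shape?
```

Input: (8, 4, 72, 72) -> after first Conv2d: (8, 72, 72, 72) -> after first MaxPool2d: (8, 72, 36, 36) -> after second Conv2d: (8, 128, 36, 36) -> Output: (8, 128, 18, 18)

Answer: (8, 128, 18, 18)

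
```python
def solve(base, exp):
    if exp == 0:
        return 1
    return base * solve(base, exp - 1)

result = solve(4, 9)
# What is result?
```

solve(4, 9) = 4 * 4 * 4 * 4 * 4 * 4 * 4 * 4 * 4 = 262144

Answer: 262144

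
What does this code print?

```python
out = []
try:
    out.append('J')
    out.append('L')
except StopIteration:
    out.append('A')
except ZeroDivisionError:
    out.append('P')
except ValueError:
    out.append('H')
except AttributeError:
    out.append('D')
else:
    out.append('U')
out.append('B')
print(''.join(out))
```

Execution trace: 'J' (try body) → 'L' (try body, no exception) → 'U' (else) → 'B' (after the try/except). Output: JLUB

Answer: JLUB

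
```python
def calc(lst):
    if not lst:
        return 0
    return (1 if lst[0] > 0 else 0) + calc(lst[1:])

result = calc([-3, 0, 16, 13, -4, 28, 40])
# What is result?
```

Count of positive elements in [-3, 0, 16, 13, -4, 28, 40] = 4

Answer: 4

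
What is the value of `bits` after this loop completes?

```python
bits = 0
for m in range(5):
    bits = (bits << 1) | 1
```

Build 5 consecutive 1-bits: 0b11111
`bits` takes the values: 0 → 1 → 3 → 7 → 15 → 31

Answer: 31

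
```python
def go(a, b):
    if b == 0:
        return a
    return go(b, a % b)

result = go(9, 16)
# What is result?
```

go(9, 16) -> go(16, 9) -> go(9, 7) -> go(7, 2) -> go(2, 1) -> go(1, 0) -> 1

Answer: 1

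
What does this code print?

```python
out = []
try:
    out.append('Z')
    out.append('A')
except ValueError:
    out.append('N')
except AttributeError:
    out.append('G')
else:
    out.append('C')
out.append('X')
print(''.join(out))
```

Execution trace: 'Z' (try body) → 'A' (try body, no exception) → 'C' (else) → 'X' (after the try/except). Output: ZACX

Answer: ZACX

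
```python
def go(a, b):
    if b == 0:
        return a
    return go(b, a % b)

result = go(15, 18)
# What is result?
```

go(15, 18) -> go(18, 15) -> go(15, 3) -> go(3, 0) -> 3

Answer: 3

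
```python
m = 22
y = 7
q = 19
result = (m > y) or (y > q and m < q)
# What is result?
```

Trace:
`m = 22` → m = 22
`y = 7` → y = 7
`q = 19` → q = 19
`result = (m > y) or (y > q and m < q)` → result = True
So result = True

Answer: True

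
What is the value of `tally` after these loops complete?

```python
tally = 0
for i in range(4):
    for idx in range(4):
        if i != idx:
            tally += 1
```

4² - 4 (exclude diagonal)
`tally` takes the values: 0 → 1 → 2 → 3 → 4 → 5 → 6 → 7 → 8 → 9 → 10 → 11 → 12

Answer: 12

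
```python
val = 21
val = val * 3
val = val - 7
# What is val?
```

Trace:
`val = 21` → val = 21
`val = val * 3` → val = 63
`val = val - 7` → val = 56
So val = 56

Answer: 56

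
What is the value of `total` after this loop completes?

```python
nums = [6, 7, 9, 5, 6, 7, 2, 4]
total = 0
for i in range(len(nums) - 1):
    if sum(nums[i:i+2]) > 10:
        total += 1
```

Count windows with sum > 10
`total` takes the values: 0 → 1 → 2 → 3 → 4 → 5

Answer: 5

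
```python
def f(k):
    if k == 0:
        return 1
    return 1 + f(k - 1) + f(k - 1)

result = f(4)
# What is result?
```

f(k) = 1 + 2·f(k-1), f(0)=1. Closed form: (1+1)·2^4 - 1 = 31.

Answer: 31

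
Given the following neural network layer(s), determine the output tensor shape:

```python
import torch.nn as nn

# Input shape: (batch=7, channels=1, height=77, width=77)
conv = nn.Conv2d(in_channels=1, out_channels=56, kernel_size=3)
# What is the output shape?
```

Input: (7, 1, 77, 77) -> Output: (7, 56, 75, 75)

Answer: (7, 56, 75, 75)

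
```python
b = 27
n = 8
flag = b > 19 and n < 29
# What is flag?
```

Trace:
`b = 27` → b = 27
`n = 8` → n = 8
`flag = b > 19 and n < 29` → flag = True
So flag = True

Answer: True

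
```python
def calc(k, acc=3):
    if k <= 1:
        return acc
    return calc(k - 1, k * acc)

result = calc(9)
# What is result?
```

Accumulator trace (n, acc): (9, 3) -> (8, 27) -> (7, 216) -> (6, 1512) -> (5, 9072) -> (4, 45360) -> (3, 181440) -> (2, 544320) -> (1, 1088640) -> return 1088640

Answer: 1088640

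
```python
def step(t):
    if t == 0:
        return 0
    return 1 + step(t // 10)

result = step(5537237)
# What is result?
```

Count of digits of 5537237: 7

Answer: 7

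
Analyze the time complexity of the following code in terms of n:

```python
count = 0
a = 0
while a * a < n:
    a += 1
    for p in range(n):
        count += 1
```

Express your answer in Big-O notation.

Each loop level contributes: √n × n. Multiplying the contributions gives O(n√n).

Answer: O(n√n)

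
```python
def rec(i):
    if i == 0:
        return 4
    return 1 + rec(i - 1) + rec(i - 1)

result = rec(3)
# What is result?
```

rec(i) = 1 + 2·rec(i-1), rec(0)=4. Closed form: (4+1)·2^3 - 1 = 39.

Answer: 39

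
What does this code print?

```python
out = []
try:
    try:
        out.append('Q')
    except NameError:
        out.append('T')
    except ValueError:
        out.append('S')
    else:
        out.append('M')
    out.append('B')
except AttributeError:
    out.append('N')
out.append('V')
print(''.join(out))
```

Execution trace: 'Q' (inner try body, no exception) → 'M' (inner else) → 'B' (try body, no exception) → 'V' (after the try/except). Output: QMBV

Answer: QMBV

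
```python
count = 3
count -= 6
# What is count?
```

Trace:
`count = 3` → count = 3
`count -= 6` → count = -3
So count = -3

Answer: -3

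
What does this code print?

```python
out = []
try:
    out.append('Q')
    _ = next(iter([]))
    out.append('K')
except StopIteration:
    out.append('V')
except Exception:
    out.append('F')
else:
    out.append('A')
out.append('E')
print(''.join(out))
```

Execution trace: 'Q' (try body) → 'V' (except StopIteration) → 'E' (after the try/except). Output: QVE

Answer: QVE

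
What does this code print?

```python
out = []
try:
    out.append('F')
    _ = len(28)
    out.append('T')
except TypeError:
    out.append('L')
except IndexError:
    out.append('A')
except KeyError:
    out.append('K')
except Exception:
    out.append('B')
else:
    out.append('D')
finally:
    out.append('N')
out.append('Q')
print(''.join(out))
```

Execution trace: 'F' (try body) → 'L' (except TypeError) → 'N' (finally) → 'Q' (after the try/except). Output: FLNQ

Answer: FLNQ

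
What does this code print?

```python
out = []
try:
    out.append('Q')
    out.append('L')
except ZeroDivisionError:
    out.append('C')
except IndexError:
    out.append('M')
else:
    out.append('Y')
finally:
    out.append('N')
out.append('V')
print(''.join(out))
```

Execution trace: 'Q' (try body) → 'L' (try body, no exception) → 'Y' (else) → 'N' (finally) → 'V' (after the try/except). Output: QLYNV

Answer: QLYNV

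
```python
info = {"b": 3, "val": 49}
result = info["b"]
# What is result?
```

Trace:
`info = {"b": 3, "val": 49}` → info = {'b': 3, 'val': 49}
`result = info["b"]` → result = 3
So result = 3

Answer: 3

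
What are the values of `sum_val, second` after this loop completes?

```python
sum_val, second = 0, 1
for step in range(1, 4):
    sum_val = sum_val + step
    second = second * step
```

Sum and factorial of 1 to 3
`sum_val, second` takes the values: (0, 1) → (1, 1) → (3, 1) → (3, 2) → (6, 2) → (6, 6)

Answer: 6, 6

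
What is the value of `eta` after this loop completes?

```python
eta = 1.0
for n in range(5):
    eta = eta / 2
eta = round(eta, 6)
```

Halving LR 5 times: 1 / 2^5
`eta` takes the values: 1.0 → 0.5 → 0.25 → 0.125 → 0.0625 → 0.03125

Answer: 0.03125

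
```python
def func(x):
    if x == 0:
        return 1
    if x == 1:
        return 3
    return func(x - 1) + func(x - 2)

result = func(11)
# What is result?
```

Build up from base cases: func(0)=1, func(1)=3, func(2)=4, func(3)=7, func(4)=11, func(5)=18, func(6)=29, ..., func(11)=322

Answer: 322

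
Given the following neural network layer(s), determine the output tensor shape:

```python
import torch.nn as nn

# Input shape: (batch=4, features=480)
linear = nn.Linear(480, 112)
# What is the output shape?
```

Input: (4, 480) -> Output: (4, 112)

Answer: (4, 112)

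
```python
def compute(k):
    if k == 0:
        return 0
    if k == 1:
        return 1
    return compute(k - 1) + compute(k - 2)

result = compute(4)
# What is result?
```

Build up from base cases: compute(0)=0, compute(1)=1, compute(2)=1, compute(3)=2, compute(4)=3

Answer: 3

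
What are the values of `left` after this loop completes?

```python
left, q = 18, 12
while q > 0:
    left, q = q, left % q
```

GCD of 18 and 12
`left` takes the values: 18 → 12 → 6

Answer: 6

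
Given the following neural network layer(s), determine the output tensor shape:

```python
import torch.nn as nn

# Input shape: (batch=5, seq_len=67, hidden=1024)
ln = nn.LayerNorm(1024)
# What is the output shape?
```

Input: (5, 67, 1024) -> Output: (5, 67, 1024)

Answer: (5, 67, 1024)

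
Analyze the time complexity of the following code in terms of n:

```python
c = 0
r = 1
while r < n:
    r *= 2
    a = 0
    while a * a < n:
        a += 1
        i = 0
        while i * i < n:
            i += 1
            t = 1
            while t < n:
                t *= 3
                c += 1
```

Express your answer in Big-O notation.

Each loop level contributes: log n × √n × √n × log n. Multiplying the contributions gives O(n log² n).

Answer: O(n log² n)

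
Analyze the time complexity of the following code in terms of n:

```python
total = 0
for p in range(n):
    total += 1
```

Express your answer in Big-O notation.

Each loop level contributes: n. Multiplying the contributions gives O(n).

Answer: O(n)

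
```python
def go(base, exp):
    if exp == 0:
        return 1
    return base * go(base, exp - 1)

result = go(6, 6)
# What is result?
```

go(6, 6) = 6 * 6 * 6 * 6 * 6 * 6 = 46656

Answer: 46656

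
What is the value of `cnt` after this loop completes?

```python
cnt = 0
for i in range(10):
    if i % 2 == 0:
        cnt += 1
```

Count numbers divisible by 2 in range(10)
`cnt` takes the values: 0 → 1 → 2 → 3 → 4 → 5

Answer: 5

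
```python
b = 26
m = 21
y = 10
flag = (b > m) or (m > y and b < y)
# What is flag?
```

Trace:
`b = 26` → b = 26
`m = 21` → m = 21
`y = 10` → y = 10
`flag = (b > m) or (m > y and b < y)` → flag = True
So flag = True

Answer: True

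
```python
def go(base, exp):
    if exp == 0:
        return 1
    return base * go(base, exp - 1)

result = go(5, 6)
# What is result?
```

go(5, 6) = 5 * 5 * 5 * 5 * 5 * 5 = 15625

Answer: 15625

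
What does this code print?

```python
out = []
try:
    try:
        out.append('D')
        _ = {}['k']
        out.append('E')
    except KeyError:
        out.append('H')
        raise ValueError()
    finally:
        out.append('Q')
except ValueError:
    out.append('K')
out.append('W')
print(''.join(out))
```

Execution trace: 'D' (try body) → 'H' (except KeyError) → 'Q' (finally) → 'K' (outer except ValueError) → 'W' (after the try/except). Output: DHQKW

Answer: DHQKW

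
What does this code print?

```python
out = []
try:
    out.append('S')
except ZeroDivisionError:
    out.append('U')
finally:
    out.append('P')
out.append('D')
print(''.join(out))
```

Execution trace: 'S' (try body, no exception) → 'P' (finally) → 'D' (after the try/except). Output: SPD

Answer: SPD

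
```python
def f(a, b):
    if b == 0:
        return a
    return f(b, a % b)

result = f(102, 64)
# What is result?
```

f(102, 64) -> f(64, 38) -> f(38, 26) -> f(26, 12) -> f(12, 2) -> f(2, 0) -> 2

Answer: 2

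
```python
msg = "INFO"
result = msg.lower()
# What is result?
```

Trace:
`msg = "INFO"` → msg = 'INFO'
`result = msg.lower()` → result = 'info'
So result = 'info'

Answer: 'info'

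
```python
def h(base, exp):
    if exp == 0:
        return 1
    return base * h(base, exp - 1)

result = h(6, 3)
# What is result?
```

h(6, 3) = 6 * 6 * 6 = 216

Answer: 216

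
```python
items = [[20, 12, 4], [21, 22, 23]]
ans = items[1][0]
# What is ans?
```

Trace:
`items = [[20, 12, 4], [21, 22, 23]]` → items = [[20, 12, 4], [21, 22, 23]]
`ans = items[1][0]` → ans = 21
So ans = 21

Answer: 21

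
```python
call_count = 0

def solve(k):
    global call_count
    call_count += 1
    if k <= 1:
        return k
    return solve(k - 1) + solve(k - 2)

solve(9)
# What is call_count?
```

Calls(k) = 1 + Calls(k-1) + Calls(k-2); Calls(0)=Calls(1)=1. For k=9 this gives 109.

Answer: 109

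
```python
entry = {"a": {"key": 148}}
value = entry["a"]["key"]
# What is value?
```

Trace:
`entry = {"a": {"key": 148}}` → entry = {'a': {'key': 148}}
`value = entry["a"]["key"]` → value = 148
So value = 148

Answer: 148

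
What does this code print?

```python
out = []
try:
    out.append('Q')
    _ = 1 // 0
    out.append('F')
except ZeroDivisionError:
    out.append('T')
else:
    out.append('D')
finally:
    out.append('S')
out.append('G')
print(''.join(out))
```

Execution trace: 'Q' (try body) → 'T' (except ZeroDivisionError) → 'S' (finally) → 'G' (after the try/except). Output: QTSG

Answer: QTSG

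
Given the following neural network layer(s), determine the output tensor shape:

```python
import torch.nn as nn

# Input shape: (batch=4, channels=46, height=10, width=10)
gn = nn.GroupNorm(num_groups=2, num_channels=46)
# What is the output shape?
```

Input: (4, 46, 10, 10) -> Output: (4, 46, 10, 10)

Answer: (4, 46, 10, 10)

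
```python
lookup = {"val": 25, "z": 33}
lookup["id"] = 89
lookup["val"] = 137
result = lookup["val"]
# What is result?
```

Trace:
`lookup = {"val": 25, "z": 33}` → lookup = {'val': 25, 'z': 33}
`lookup["id"] = 89` → lookup = {'val': 25, 'z': 33, 'id': 89}
`lookup["val"] = 137` → lookup = {'val': 137, 'z': 33, 'id': 89}
`result = lookup["val"]` → result = 137
So result = 137

Answer: 137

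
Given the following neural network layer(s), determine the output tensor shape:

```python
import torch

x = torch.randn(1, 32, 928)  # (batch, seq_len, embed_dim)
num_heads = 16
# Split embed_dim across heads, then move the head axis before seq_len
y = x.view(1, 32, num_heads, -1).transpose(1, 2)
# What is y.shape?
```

Input: (1, 32, 928) -> head_dim = 928 // 16 = 58; after view: (1, 32, 16, 58) -> after transpose(1, 2): (1, 16, 32, 58) -> Output: (1, 16, 32, 58)

Answer: (1, 16, 32, 58)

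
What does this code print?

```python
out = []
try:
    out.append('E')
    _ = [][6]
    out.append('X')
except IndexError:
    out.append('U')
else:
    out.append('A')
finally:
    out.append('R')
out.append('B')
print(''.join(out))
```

Execution trace: 'E' (try body) → 'U' (except IndexError) → 'R' (finally) → 'B' (after the try/except). Output: EURB

Answer: EURB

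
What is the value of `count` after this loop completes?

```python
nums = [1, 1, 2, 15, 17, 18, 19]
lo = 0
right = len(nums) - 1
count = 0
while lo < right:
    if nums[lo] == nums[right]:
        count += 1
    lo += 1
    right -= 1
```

Count matching pairs from ends
`count` takes the values: 0

Answer: 0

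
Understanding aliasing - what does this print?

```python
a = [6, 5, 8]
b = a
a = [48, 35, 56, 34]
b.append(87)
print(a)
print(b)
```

Key concept: rebinding vs mutation: a is rebound to a new list, b still points at the original.
Step by step:
`a = [6, 5, 8]` → a = [6, 5, 8]
`b = a` → b = [6, 5, 8] (same object as a)
`a = [48, 35, 56, 34]` → a = [48, 35, 56, 34]
`b.append(87)` → b = [6, 5, 8, 87]
`print(a)` → prints [48, 35, 56, 34]
`print(b)` → prints [6, 5, 8, 87]

Answer:
[48, 35, 56, 34]
[6, 5, 8, 87]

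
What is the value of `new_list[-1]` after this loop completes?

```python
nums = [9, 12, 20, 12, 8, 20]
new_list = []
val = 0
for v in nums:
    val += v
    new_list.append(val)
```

Cumulative sum ends at 81
`new_list` takes the values: [] → [9] → [9, 21] → [9, 21, 41] → [9, 21, 41, 53] → [9, 21, 41, 53, 61] → [9, 21, 41, 53, 61, 81]
So `new_list[-1]` = 81

Answer: 81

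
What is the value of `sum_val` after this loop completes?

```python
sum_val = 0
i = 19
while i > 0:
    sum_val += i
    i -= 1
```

Sum 19 down to 1
`sum_val` takes the values: 0 → 19 → 37 → 54 → 70 → 85 → 99 → 112 → 124 → 135 → 145 → 154 → 162 → 169 → 175 → 180 → 184 → 187 → 189 → 190

Answer: 190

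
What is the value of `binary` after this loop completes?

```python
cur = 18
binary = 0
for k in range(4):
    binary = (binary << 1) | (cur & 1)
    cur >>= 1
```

Reverse lowest 4 bits of 18
`binary` takes the values: 0 → 1 → 2 → 4

Answer: 4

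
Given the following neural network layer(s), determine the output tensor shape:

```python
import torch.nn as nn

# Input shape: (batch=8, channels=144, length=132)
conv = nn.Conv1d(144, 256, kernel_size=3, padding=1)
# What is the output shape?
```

Input: (8, 144, 132) -> Output: (8, 256, 132)

Answer: (8, 256, 132)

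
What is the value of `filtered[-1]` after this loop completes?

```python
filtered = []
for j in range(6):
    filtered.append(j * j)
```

Last element of squares 0 to 5
`filtered` takes the values: [] → [0] → [0, 1] → [0, 1, 4] → [0, 1, 4, 9] → [0, 1, 4, 9, 16] → [0, 1, 4, 9, 16, 25]
So `filtered[-1]` = 25

Answer: 25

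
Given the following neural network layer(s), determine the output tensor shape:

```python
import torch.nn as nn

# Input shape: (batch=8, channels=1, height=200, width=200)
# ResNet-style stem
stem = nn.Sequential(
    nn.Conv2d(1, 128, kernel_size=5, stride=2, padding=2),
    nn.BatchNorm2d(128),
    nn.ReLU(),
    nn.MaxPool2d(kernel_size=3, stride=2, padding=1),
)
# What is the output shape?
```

Input: (8, 1, 200, 200) -> after Conv2d 5x5 stride=2: (8, 128, 100, 100) -> Output: (8, 128, 50, 50)

Answer: (8, 128, 50, 50)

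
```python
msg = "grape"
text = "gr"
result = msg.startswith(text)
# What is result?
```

Trace:
`msg = "grape"` → msg = 'grape'
`text = "gr"` → text = 'gr'
`result = msg.startswith(text)` → result = True
So result = True

Answer: True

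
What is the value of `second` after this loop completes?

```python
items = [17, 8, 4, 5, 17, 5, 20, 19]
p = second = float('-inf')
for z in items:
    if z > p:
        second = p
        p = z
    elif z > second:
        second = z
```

Second largest (with repeats) in [17, 8, 4, 5, 17, 5, 20, 19]
`second` takes the values: -inf → 8 → 17 → 19

Answer: 19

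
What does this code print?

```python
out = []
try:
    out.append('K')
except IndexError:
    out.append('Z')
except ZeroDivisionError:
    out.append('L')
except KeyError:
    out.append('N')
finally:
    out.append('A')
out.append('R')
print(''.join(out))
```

Execution trace: 'K' (try body, no exception) → 'A' (finally) → 'R' (after the try/except). Output: KAR

Answer: KAR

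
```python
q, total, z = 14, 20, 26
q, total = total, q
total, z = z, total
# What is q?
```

Trace:
`q, total, z = 14, 20, 26` → q = 14; total = 20; z = 26
`q, total = total, q` → q = 20; total = 14
`total, z = z, total` → total = 26; z = 14
So q = 20

Answer: 20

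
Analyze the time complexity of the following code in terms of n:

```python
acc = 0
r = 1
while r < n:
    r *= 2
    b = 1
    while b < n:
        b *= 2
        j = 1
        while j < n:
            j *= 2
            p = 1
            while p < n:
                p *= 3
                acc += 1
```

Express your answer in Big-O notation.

Each loop level contributes: log n × log n × log n × log n. Multiplying the contributions gives O(log^4 n).

Answer: O(log^4 n)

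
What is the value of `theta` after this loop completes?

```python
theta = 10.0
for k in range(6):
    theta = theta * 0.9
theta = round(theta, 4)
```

Exponential decay: 10.0 * 0.9^6
`theta` takes the values: 10.0 → 9.0 → 8.1 → 7.29 → 6.561 → 5.9049 → 5.31441 → 5.3144

Answer: 5.3144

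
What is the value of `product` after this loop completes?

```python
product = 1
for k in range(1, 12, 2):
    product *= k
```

Product of 1, 3, 5, ... up to 11
`product` takes the values: 1 → 3 → 15 → 105 → 945 → 10395

Answer: 10395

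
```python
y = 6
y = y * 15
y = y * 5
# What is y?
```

Trace:
`y = 6` → y = 6
`y = y * 15` → y = 90
`y = y * 5` → y = 450
So y = 450

Answer: 450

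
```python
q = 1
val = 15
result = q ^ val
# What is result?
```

Trace:
`q = 1` → q = 1
`val = 15` → val = 15
`result = q ^ val` → result = 14
So result = 14

Answer: 14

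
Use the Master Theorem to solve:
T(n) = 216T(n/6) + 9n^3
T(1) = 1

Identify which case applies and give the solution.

a=216, b=6, f(n)=9n^3. log_6(216) = 3. Since c=3 = 3, Case 2 applies: T(n) = Θ(n^log_b(a) · log n) = O(n^3 log n).

Answer: O(n^3 log n) - Case 2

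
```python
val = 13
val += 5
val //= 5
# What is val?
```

Trace:
`val = 13` → val = 13
`val += 5` → val = 18
`val //= 5` → val = 3
So val = 3

Answer: 3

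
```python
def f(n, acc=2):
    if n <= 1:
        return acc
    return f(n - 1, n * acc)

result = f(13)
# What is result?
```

Accumulator trace (n, acc): (13, 2) -> (12, 26) -> (11, 312) -> (10, 3432) -> (9, 34320) -> (8, 308880) -> (7, 2471040) -> (6, 17297280) -> (5, 103783680) -> (4, 518918400) -> (3, 2075673600) -> (2, 6227020800) -> (1, 12454041600) -> return 12454041600

Answer: 12454041600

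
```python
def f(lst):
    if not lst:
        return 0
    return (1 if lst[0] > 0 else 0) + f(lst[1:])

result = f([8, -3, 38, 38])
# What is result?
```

Count of positive elements in [8, -3, 38, 38] = 3

Answer: 3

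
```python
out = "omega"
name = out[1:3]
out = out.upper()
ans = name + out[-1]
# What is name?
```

Trace:
`out = "omega"` → out = 'omega'
`name = out[1:3]` → name = 'me'
`out = out.upper()` → out = 'OMEGA'
`ans = name + out[-1]` → ans = 'meA'
So name = 'me'

Answer: 'me'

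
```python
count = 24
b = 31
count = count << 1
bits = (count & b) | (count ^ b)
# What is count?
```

Trace:
`count = 24` → count = 24
`b = 31` → b = 31
`count = count << 1` → count = 48
`bits = (count & b) | (count ^ b)` → bits = 63
So count = 48

Answer: 48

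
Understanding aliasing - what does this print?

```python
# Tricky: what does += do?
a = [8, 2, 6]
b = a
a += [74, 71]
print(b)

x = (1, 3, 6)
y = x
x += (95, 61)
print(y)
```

Key concept: += behavior differs for mutable vs immutable.
Step by step:
`a = [8, 2, 6]` → a = [8, 2, 6]
`b = a` → b = [8, 2, 6] (same object as a)
`a += [74, 71]` → a = [8, 2, 6, 74, 71] (same object as b); b = [8, 2, 6, 74, 71] (same object as a)
`print(b)` → prints [8, 2, 6, 74, 71]
`x = (1, 3, 6)` → x = (1, 3, 6)
`y = x` → y = (1, 3, 6)
`x += (95, 61)` → x = (1, 3, 6, 95, 61)
`print(y)` → prints (1, 3, 6)

Answer:
[8, 2, 6, 74, 71]
(1, 3, 6)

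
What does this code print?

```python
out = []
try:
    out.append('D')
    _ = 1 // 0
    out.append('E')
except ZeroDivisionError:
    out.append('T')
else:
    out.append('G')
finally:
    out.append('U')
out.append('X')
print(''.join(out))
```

Execution trace: 'D' (try body) → 'T' (except ZeroDivisionError) → 'U' (finally) → 'X' (after the try/except). Output: DTUX

Answer: DTUX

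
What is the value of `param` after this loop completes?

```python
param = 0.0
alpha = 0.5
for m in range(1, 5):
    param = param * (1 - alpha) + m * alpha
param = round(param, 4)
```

Moving average with lr=0.5
`param` takes the values: 0.0 → 0.5 → 1.25 → 2.125 → 3.0625

Answer: 3.0625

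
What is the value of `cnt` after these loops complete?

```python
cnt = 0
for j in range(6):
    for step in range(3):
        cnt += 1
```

6 * 3 = 18
`cnt` takes the values: 0 → 1 → 2 → 3 → 4 → 5 → 6 → 7 → 8 → 9 → 10 → 11 → 12 → 13 → 14 → 15 → 16 → 17 → 18

Answer: 18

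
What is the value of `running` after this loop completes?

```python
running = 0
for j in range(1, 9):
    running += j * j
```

Sum of squares 1² to 8² = 204
`running` takes the values: 0 → 1 → 5 → 14 → 30 → 55 → 91 → 140 → 204

Answer: 204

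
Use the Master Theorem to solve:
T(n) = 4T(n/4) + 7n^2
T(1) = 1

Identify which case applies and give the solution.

a=4, b=4, f(n)=7n^2. log_4(4) = 1. Since c=2 > 1 and the regularity condition holds (4(n/4)^2 = (4/4^2)n^2 with 4/4^2 < 1), Case 3 applies: T(n) = Θ(f(n)) = O(n^2).

Answer: O(n^2) - Case 3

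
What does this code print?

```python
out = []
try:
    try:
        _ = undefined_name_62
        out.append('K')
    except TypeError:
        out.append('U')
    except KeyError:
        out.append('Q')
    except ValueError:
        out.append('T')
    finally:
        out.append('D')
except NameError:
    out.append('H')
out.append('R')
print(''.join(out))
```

Execution trace: 'D' (inner finally) → 'H' (outer except NameError) → 'R' (after the try/except). Output: DHR

Answer: DHR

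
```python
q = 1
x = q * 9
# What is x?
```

Trace:
`q = 1` → q = 1
`x = q * 9` → x = 9
So x = 9

Answer: 9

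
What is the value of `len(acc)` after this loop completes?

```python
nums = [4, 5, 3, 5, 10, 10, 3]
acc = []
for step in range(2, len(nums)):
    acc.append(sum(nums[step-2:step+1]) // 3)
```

Number of 3-element averages
`acc` takes the values: [] → [4] → [4, 4] → [4, 4, 6] → [4, 4, 6, 8] → [4, 4, 6, 8, 7]
So `len(acc)` = 5

Answer: 5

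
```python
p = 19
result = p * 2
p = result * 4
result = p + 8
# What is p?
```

Trace:
`p = 19` → p = 19
`result = p * 2` → result = 38
`p = result * 4` → p = 152
`result = p + 8` → result = 160
So p = 152

Answer: 152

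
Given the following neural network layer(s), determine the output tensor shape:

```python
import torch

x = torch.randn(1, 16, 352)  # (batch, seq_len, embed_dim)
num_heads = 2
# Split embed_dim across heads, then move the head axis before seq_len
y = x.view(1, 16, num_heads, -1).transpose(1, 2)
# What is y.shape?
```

Input: (1, 16, 352) -> head_dim = 352 // 2 = 176; after view: (1, 16, 2, 176) -> after transpose(1, 2): (1, 2, 16, 176) -> Output: (1, 2, 16, 176)

Answer: (1, 2, 16, 176)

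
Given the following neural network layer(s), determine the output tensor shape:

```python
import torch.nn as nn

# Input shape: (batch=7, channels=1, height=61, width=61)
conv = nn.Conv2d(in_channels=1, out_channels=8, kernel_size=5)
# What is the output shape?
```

Input: (7, 1, 61, 61) -> Output: (7, 8, 57, 57)

Answer: (7, 8, 57, 57)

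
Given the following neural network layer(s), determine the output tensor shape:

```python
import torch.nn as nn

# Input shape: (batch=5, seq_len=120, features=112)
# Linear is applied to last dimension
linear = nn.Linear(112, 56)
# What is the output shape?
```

Input: (5, 120, 112) -> Output: (5, 120, 56)

Answer: (5, 120, 56)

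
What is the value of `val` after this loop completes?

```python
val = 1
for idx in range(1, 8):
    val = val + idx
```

Start at 1, add 1 through 7
`val` takes the values: 1 → 2 → 4 → 7 → 11 → 16 → 22 → 29

Answer: 29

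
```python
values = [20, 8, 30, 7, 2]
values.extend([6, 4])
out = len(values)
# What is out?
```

Trace:
`values = [20, 8, 30, 7, 2]` → values = [20, 8, 30, 7, 2]
`values.extend([6, 4])` → values = [20, 8, 30, 7, 2, 6, 4]
`out = len(values)` → out = 7
So out = 7

Answer: 7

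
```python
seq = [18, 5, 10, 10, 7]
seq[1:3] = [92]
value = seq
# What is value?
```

Trace:
`seq = [18, 5, 10, 10, 7]` → seq = [18, 5, 10, 10, 7]
`seq[1:3] = [92]` → seq = [18, 92, 10, 7]
`value = seq` → value = [18, 92, 10, 7]
So value = [18, 92, 10, 7]

Answer: [18, 92, 10, 7]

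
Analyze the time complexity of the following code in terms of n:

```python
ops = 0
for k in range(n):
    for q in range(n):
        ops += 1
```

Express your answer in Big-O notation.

Each loop level contributes: n × n. Multiplying the contributions gives O(n^2).

Answer: O(n^2)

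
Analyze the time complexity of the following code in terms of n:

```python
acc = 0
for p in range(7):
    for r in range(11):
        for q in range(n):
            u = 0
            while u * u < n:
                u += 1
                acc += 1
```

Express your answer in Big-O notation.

Each loop level contributes: 1 × 1 × n × √n. Multiplying the contributions gives O(n√n).

Answer: O(n√n)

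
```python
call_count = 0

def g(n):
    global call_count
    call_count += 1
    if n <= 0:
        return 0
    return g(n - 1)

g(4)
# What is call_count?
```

Linear recursion stepping by 1: 5 calls from n=4 down to ≤0.

Answer: 5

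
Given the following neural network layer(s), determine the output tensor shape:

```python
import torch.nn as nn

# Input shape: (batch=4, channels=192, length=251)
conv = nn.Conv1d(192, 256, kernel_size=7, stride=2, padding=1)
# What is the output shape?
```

Input: (4, 192, 251) -> Output: (4, 256, 124)

Answer: (4, 256, 124)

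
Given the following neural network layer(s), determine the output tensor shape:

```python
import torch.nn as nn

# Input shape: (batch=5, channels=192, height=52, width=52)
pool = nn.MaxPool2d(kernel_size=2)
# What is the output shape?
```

Input: (5, 192, 52, 52) -> Output: (5, 192, 26, 26)

Answer: (5, 192, 26, 26)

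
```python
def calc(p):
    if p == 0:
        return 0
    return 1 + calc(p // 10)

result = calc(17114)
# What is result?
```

Count of digits of 17114: 5

Answer: 5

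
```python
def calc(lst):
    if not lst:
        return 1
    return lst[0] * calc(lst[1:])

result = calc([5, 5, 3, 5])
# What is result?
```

Product over [5, 5, 3, 5] = 5 * 5 * 3 * 5 = 375

Answer: 375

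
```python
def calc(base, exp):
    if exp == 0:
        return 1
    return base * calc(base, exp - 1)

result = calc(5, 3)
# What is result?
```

calc(5, 3) = 5 * 5 * 5 = 125

Answer: 125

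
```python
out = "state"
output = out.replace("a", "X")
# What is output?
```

Trace:
`out = "state"` → out = 'state'
`output = out.replace("a", "X")` → output = 'stXte'
So output = 'stXte'

Answer: 'stXte'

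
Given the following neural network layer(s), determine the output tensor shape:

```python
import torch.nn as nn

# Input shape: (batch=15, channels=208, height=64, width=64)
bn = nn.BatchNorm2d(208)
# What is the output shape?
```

Input: (15, 208, 64, 64) -> Output: (15, 208, 64, 64)

Answer: (15, 208, 64, 64)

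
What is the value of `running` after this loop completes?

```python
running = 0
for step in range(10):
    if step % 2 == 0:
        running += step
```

Sum of even numbers 0 to 9
`running` takes the values: 0 → 2 → 6 → 12 → 20

Answer: 20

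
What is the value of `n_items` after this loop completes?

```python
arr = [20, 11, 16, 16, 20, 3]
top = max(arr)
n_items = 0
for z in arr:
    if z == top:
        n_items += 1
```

Count of max value 20 in [20, 11, 16, 16, 20, 3]
`n_items` takes the values: 0 → 1 → 2

Answer: 2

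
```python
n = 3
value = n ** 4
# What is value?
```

Trace:
`n = 3` → n = 3
`value = n ** 4` → value = 81
So value = 81

Answer: 81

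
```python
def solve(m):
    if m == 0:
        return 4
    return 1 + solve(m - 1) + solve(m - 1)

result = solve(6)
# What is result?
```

solve(m) = 1 + 2·solve(m-1), solve(0)=4. Closed form: (4+1)·2^6 - 1 = 319.

Answer: 319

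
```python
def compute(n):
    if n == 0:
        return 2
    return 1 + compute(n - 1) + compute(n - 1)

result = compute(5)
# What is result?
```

compute(n) = 1 + 2·compute(n-1), compute(0)=2. Closed form: (2+1)·2^5 - 1 = 95.

Answer: 95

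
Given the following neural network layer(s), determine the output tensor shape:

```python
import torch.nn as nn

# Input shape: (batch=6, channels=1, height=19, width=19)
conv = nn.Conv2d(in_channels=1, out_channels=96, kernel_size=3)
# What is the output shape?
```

Input: (6, 1, 19, 19) -> Output: (6, 96, 17, 17)

Answer: (6, 96, 17, 17)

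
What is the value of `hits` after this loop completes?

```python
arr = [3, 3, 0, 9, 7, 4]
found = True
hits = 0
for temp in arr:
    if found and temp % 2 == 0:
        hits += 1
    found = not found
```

Count even values at even positions
`hits` takes the values: 0 → 1

Answer: 1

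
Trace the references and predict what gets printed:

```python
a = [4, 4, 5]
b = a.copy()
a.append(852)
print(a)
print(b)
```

Key concept: list.copy() creates independent copy.
Step by step:
`a = [4, 4, 5]` → a = [4, 4, 5]
`b = a.copy()` → b = [4, 4, 5]
`a.append(852)` → a = [4, 4, 5, 852]
`print(a)` → prints [4, 4, 5, 852]
`print(b)` → prints [4, 4, 5]

Answer:
[4, 4, 5, 852]
[4, 4, 5]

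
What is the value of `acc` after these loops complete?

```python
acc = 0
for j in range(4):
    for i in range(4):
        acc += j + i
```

Sum of all j+i for j,i in 4x4
`acc` takes the values: 0 → 1 → 3 → 6 → 7 → 9 → 12 → 16 → 18 → 21 → 25 → 30 → 33 → 37 → 42 → 48

Answer: 48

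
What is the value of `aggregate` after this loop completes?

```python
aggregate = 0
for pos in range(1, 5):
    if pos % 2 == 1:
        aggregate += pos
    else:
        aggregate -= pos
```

Add odd, subtract even
`aggregate` takes the values: 0 → 1 → -1 → 2 → -2

Answer: -2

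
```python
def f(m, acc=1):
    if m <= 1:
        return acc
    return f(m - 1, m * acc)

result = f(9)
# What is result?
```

Accumulator trace (n, acc): (9, 1) -> (8, 9) -> (7, 72) -> (6, 504) -> (5, 3024) -> (4, 15120) -> (3, 60480) -> (2, 181440) -> (1, 362880) -> return 362880

Answer: 362880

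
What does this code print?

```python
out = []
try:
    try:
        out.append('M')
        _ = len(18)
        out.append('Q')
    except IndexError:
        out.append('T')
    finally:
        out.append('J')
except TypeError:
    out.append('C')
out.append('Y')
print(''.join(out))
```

Execution trace: 'M' (try body) → 'J' (finally) → 'C' (outer except TypeError) → 'Y' (after the try/except). Output: MJCY

Answer: MJCY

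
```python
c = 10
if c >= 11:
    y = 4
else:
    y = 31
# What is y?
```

Trace:
`c = 10` → c = 10
`if c >= 11: ...` → c >= 11 is False, take else branch → y = 31
So y = 31

Answer: 31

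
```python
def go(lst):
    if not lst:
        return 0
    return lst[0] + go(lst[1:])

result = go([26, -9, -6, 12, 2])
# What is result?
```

26 + (-9) + (-6) + 12 + 2 + 0 = 25

Answer: 25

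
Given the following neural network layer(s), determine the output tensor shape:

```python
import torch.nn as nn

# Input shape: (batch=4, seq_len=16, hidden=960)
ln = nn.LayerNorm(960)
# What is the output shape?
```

Input: (4, 16, 960) -> Output: (4, 16, 960)

Answer: (4, 16, 960)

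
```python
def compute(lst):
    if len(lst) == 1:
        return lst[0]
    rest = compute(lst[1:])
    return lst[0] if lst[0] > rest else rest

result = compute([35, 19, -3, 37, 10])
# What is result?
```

Recursive max over [35, 19, -3, 37, 10] = 37

Answer: 37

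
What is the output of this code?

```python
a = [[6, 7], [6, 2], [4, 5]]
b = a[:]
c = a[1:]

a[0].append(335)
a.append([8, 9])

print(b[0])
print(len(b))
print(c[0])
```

Key concept: slice with nested mutation.
Step by step:
`a = [[6, 7], [6, 2], [4, 5]]` → a = [[6, 7], [6, 2], [4, 5]]
`b = a[:]` → b = [[6, 7], [6, 2], [4, 5]]
`c = a[1:]` → c = [[6, 2], [4, 5]]
`a[0].append(335)` → a = [[6, 7, 335], [6, 2], [4, 5]]; b = [[6, 7, 335], [6, 2], [4, 5]]
`a.append([8, 9])` → a = [[6, 7, 335], [6, 2], [4, 5], [8, 9]]
`print(b[0])` → prints [6, 7, 335]
`print(len(b))` → prints 3
`print(c[0])` → prints [6, 2]

Answer:
[6, 7, 335]
3
[6, 2]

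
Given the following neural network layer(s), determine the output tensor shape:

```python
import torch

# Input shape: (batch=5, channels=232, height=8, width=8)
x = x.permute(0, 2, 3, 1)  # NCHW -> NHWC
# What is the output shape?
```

Input: (5, 232, 8, 8) -> Output: (5, 8, 8, 232)

Answer: (5, 8, 8, 232)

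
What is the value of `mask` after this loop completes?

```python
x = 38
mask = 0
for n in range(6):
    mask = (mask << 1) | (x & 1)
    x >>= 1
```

Reverse lowest 6 bits of 38
`mask` takes the values: 0 → 1 → 3 → 6 → 12 → 25

Answer: 25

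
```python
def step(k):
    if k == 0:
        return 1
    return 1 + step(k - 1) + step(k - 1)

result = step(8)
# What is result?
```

step(k) = 1 + 2·step(k-1), step(0)=1. Closed form: (1+1)·2^8 - 1 = 511.

Answer: 511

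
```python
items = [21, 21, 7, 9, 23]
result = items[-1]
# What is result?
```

Trace:
`items = [21, 21, 7, 9, 23]` → items = [21, 21, 7, 9, 23]
`result = items[-1]` → result = 23
So result = 23

Answer: 23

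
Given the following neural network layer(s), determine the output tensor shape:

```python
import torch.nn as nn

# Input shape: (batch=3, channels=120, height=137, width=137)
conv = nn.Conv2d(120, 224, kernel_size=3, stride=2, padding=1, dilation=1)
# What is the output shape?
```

Input: (3, 120, 137, 137) -> Output: (3, 224, 69, 69)

Answer: (3, 224, 69, 69)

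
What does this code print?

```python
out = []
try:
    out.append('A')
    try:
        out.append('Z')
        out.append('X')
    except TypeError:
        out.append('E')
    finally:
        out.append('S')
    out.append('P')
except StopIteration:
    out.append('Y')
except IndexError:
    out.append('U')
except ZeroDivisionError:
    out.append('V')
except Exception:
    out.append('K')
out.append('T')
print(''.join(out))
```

Execution trace: 'A' (try body) → 'Z' (inner try body) → 'X' (inner try body, no exception) → 'S' (inner finally) → 'P' (try body, no exception) → 'T' (after the try/except). Output: AZXSPT

Answer: AZXSPT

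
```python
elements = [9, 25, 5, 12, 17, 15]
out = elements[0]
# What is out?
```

Trace:
`elements = [9, 25, 5, 12, 17, 15]` → elements = [9, 25, 5, 12, 17, 15]
`out = elements[0]` → out = 9
So out = 9

Answer: 9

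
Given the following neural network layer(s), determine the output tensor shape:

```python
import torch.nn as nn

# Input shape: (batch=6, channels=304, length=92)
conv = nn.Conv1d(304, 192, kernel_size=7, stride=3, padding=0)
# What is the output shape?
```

Input: (6, 304, 92) -> Output: (6, 192, 29)

Answer: (6, 192, 29)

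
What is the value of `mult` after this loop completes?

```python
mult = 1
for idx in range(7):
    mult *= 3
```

3^7 = 2187
`mult` takes the values: 1 → 3 → 9 → 27 → 81 → 243 → 729 → 2187

Answer: 2187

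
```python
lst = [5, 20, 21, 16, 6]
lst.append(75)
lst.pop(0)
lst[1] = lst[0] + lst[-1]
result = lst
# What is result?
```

Trace:
`lst = [5, 20, 21, 16, 6]` → lst = [5, 20, 21, 16, 6]
`lst.append(75)` → lst = [5, 20, 21, 16, 6, 75]
`lst.pop(0)` → lst = [20, 21, 16, 6, 75]
`lst[1] = lst[0] + lst[-1]` → lst = [20, 95, 16, 6, 75]
`result = lst` → result = [20, 95, 16, 6, 75]
So result = [20, 95, 16, 6, 75]

Answer: [20, 95, 16, 6, 75]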